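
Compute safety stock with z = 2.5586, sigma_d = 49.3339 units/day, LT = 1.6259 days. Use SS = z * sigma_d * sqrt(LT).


sqrt(LT) = sqrt(1.6259) = 1.2751
SS = 2.5586 * 49.3339 * 1.2751 = 160.9514

160.9514 units


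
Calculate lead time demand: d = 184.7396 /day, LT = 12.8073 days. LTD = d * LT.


LTD = 184.7396 * 12.8073 = 2366.0155

2366.0155 units


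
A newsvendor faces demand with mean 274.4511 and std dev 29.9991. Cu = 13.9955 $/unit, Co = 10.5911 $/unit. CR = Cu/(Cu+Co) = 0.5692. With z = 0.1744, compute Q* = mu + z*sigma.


CR = Cu/(Cu+Co) = 13.9955/(13.9955+10.5911) = 0.5692
z = 0.1744
Q* = 274.4511 + 0.1744 * 29.9991 = 279.6829

279.6829 units


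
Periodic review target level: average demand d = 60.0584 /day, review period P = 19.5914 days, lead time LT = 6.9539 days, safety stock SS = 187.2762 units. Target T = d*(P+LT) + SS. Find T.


P + LT = 26.5453
d*(P+LT) = 60.0584 * 26.5453 = 1594.2682
T = 1594.2682 + 187.2762 = 1781.5444

1781.5444 units


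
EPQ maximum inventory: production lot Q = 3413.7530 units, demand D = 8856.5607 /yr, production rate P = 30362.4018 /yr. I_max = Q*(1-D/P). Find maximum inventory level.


D/P = 0.2917
1 - D/P = 0.7083
I_max = 3413.7530 * 0.7083 = 2417.9783

2417.9783 units


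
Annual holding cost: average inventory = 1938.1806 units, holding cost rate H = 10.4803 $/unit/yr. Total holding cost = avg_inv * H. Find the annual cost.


Cost = 1938.1806 * 10.4803 = 20312.7141

20312.7141 $/yr


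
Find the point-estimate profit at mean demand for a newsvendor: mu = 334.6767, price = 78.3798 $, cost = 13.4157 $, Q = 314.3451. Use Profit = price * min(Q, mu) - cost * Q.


Sales at mu = min(314.3451, 334.6767) = 314.3451
Revenue = 78.3798 * 314.3451 = 24638.3061
Total cost = 13.4157 * 314.3451 = 4217.1596
Profit = 24638.3061 - 4217.1596 = 20421.1465

20421.1465 $


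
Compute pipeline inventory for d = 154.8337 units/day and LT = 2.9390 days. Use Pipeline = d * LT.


Pipeline = 154.8337 * 2.9390 = 455.0562

455.0562 units


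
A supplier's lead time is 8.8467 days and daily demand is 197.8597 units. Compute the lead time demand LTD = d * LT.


LTD = 197.8597 * 8.8467 = 1750.4054

1750.4054 units


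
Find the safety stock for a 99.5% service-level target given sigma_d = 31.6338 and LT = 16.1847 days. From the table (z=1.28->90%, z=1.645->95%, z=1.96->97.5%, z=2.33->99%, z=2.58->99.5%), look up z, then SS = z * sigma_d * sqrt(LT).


From the table, SL = 99.5% corresponds to z = 2.58
sqrt(LT) = sqrt(16.1847) = 4.0230
SS = 2.58 * 31.6338 * 4.0230 = 328.3397

328.3397 units


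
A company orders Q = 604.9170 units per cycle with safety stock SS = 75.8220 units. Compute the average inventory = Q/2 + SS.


Q/2 = 302.4585
Avg = 302.4585 + 75.8220 = 378.2805

378.2805 units


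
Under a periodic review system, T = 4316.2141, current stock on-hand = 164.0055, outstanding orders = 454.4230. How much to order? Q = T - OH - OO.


Inventory position = OH + OO = 164.0055 + 454.4230 = 618.4285
Q = 4316.2141 - 618.4285 = 3697.7856

3697.7856 units


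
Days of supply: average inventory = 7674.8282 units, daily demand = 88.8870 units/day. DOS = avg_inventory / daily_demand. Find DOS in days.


DOS = 7674.8282 / 88.8870 = 86.3437

86.3437 days


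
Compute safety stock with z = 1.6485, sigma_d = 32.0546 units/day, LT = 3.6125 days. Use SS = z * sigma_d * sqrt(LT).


sqrt(LT) = sqrt(3.6125) = 1.9007
SS = 1.6485 * 32.0546 * 1.9007 = 100.4346

100.4346 units


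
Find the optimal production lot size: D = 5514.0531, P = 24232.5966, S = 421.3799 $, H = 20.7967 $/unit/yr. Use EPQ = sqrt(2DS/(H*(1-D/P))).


1 - D/P = 1 - 0.2275 = 0.7725
H*(1-D/P) = 16.0645
2DS = 4647022.2877
EPQ = sqrt(289273.2188) = 537.8413

537.8413 units


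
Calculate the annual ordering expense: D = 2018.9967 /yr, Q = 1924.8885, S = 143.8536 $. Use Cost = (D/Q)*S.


Number of orders = D/Q = 1.0489
Cost = 1.0489 * 143.8536 = 150.8866

150.8866 $/yr


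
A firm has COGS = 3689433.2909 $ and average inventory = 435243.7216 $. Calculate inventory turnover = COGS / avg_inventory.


Turnover = 3689433.2909 / 435243.7216 = 8.4767

8.4767


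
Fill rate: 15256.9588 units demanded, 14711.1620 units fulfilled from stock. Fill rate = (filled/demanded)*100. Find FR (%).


FR = 14711.1620 / 15256.9588 * 100 = 96.4226

96.4226%


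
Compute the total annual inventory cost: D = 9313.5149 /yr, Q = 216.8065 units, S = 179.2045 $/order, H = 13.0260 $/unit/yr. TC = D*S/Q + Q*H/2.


Ordering cost = D*S/Q = 7698.2184
Holding cost = Q*H/2 = 1412.0607
TC = 7698.2184 + 1412.0607 = 9110.2791

9110.2791 $/yr


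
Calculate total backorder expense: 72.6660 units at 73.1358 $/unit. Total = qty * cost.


Total = 72.6660 * 73.1358 = 5314.4860

5314.4860 $


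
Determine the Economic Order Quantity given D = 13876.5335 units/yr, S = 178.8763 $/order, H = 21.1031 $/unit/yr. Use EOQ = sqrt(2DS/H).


2*D*S = 2 * 13876.5335 * 178.8763 = 4964365.9386
2*D*S/H = 235243.4447
EOQ = sqrt(235243.4447) = 485.0190

485.0190 units


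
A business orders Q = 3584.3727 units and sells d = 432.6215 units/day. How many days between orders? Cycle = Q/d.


Cycle = 3584.3727 / 432.6215 = 8.2852

8.2852 days


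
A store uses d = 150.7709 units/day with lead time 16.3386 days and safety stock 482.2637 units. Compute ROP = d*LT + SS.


d*LT = 150.7709 * 16.3386 = 2463.3854
ROP = 2463.3854 + 482.2637 = 2945.6491

2945.6491 units


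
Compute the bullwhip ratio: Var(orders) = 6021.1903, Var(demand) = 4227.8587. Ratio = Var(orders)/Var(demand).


BW = 6021.1903 / 4227.8587 = 1.4242

1.4242


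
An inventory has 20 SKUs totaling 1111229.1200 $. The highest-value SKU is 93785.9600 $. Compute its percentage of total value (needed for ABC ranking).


Top item = 93785.9600
Total = 1111229.1200
Percentage = 93785.9600 / 1111229.1200 * 100 = 8.4398

8.4398%


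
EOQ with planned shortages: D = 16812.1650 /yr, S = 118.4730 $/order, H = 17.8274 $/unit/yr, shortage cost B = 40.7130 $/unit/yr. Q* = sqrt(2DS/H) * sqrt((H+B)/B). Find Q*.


sqrt(2DS/H) = 472.7075
sqrt((H+B)/B) = 1.1991
Q* = 472.7075 * 1.1991 = 566.8313

566.8313 units


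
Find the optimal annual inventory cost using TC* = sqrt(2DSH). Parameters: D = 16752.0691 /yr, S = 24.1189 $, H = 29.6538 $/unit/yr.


2*D*S*H = 23962730.4446
TC* = sqrt(23962730.4446) = 4895.1742

4895.1742 $/yr


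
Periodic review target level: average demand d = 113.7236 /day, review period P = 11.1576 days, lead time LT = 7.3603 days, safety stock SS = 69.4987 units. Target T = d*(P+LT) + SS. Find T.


P + LT = 18.5179
d*(P+LT) = 113.7236 * 18.5179 = 2105.9223
T = 2105.9223 + 69.4987 = 2175.4210

2175.4210 units


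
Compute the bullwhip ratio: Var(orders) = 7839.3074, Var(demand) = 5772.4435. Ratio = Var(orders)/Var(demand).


BW = 7839.3074 / 5772.4435 = 1.3581

1.3581


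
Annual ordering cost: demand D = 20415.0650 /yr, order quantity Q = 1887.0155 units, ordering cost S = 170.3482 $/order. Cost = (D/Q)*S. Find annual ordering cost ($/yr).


Number of orders = D/Q = 10.8187
Cost = 10.8187 * 170.3482 = 1842.9470

1842.9470 $/yr


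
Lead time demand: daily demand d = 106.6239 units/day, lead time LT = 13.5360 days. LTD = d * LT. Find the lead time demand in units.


LTD = 106.6239 * 13.5360 = 1443.2611

1443.2611 units


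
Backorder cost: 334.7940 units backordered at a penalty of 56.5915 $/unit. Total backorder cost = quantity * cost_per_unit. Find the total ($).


Total = 334.7940 * 56.5915 = 18946.4947

18946.4947 $


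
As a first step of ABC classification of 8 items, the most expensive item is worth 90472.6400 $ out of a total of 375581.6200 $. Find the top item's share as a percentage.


Top item = 90472.6400
Total = 375581.6200
Percentage = 90472.6400 / 375581.6200 * 100 = 24.0887

24.0887%


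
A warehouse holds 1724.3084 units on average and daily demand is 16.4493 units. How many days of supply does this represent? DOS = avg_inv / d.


DOS = 1724.3084 / 16.4493 = 104.8256

104.8256 days


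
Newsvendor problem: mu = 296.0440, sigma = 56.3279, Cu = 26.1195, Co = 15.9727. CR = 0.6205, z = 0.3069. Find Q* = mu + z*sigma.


CR = Cu/(Cu+Co) = 26.1195/(26.1195+15.9727) = 0.6205
z = 0.3069
Q* = 296.0440 + 0.3069 * 56.3279 = 313.3310

313.3310 units


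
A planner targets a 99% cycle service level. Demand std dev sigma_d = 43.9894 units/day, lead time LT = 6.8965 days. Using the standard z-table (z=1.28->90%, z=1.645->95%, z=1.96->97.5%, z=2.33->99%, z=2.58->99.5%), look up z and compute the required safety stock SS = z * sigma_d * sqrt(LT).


From the table, SL = 99% corresponds to z = 2.33
sqrt(LT) = sqrt(6.8965) = 2.6261
SS = 2.33 * 43.9894 * 2.6261 = 269.1648

269.1648 units


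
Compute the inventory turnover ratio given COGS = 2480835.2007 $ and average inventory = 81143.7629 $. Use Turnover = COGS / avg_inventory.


Turnover = 2480835.2007 / 81143.7629 = 30.5733

30.5733


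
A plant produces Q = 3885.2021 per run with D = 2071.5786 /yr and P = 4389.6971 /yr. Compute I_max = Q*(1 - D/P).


D/P = 0.4719
1 - D/P = 0.5281
I_max = 3885.2021 * 0.5281 = 2051.7039

2051.7039 units


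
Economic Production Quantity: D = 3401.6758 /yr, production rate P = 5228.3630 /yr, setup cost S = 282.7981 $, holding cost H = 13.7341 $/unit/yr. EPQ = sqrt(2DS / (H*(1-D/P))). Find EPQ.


1 - D/P = 1 - 0.6506 = 0.3494
H*(1-D/P) = 4.7984
2DS = 1923974.9061
EPQ = sqrt(400959.7192) = 633.2138

633.2138 units


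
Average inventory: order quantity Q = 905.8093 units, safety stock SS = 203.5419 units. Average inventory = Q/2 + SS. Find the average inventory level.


Q/2 = 452.9047
Avg = 452.9047 + 203.5419 = 656.4466

656.4466 units


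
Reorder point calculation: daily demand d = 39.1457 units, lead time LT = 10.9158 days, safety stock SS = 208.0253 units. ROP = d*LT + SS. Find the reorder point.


d*LT = 39.1457 * 10.9158 = 427.3066
ROP = 427.3066 + 208.0253 = 635.3319

635.3319 units


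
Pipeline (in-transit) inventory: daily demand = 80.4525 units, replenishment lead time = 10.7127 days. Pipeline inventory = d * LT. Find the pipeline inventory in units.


Pipeline = 80.4525 * 10.7127 = 861.8635

861.8635 units


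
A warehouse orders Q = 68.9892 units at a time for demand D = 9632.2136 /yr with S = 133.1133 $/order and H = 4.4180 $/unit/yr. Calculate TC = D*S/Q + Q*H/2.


Ordering cost = D*S/Q = 18585.1661
Holding cost = Q*H/2 = 152.3971
TC = 18585.1661 + 152.3971 = 18737.5632

18737.5632 $/yr


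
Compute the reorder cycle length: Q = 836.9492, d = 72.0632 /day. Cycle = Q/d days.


Cycle = 836.9492 / 72.0632 = 11.6141

11.6141 days


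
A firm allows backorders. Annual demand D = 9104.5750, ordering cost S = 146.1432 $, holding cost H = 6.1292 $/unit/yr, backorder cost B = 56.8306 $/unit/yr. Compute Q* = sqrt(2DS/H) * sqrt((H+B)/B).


sqrt(2DS/H) = 658.9193
sqrt((H+B)/B) = 1.0525
Q* = 658.9193 * 1.0525 = 693.5420

693.5420 units


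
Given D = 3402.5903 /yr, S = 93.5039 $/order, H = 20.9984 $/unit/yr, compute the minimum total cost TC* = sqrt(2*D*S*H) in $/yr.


2*D*S*H = 13361511.3549
TC* = sqrt(13361511.3549) = 3655.3401

3655.3401 $/yr


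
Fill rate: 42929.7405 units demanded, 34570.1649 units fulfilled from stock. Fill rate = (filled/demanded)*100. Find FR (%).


FR = 34570.1649 / 42929.7405 * 100 = 80.5273

80.5273%


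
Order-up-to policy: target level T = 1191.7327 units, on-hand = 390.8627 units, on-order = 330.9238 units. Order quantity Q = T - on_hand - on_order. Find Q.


Inventory position = OH + OO = 390.8627 + 330.9238 = 721.7865
Q = 1191.7327 - 721.7865 = 469.9462

469.9462 units


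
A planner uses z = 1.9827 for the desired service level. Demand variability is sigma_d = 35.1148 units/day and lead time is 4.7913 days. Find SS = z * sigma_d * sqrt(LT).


sqrt(LT) = sqrt(4.7913) = 2.1889
SS = 1.9827 * 35.1148 * 2.1889 = 152.3961

152.3961 units


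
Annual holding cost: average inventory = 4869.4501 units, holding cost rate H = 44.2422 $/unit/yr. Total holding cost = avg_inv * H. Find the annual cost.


Cost = 4869.4501 * 44.2422 = 215435.1852

215435.1852 $/yr


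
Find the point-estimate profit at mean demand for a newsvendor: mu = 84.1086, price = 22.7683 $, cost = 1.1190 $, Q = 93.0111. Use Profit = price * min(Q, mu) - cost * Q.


Sales at mu = min(93.0111, 84.1086) = 84.1086
Revenue = 22.7683 * 84.1086 = 1915.0098
Total cost = 1.1190 * 93.0111 = 104.0794
Profit = 1915.0098 - 104.0794 = 1810.9304

1810.9304 $


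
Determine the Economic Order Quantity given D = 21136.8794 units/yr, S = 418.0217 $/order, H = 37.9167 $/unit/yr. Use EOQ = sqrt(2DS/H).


2*D*S = 2 * 21136.8794 * 418.0217 = 17671348.5190
2*D*S/H = 466057.1336
EOQ = sqrt(466057.1336) = 682.6838

682.6838 units


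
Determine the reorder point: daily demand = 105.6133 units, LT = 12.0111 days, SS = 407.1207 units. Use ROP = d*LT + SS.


d*LT = 105.6133 * 12.0111 = 1268.5319
ROP = 1268.5319 + 407.1207 = 1675.6526

1675.6526 units


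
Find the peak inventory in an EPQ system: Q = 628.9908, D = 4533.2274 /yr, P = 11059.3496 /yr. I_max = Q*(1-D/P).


D/P = 0.4099
1 - D/P = 0.5901
I_max = 628.9908 * 0.5901 = 371.1675

371.1675 units


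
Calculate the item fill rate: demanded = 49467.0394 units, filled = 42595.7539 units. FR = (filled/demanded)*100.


FR = 42595.7539 / 49467.0394 * 100 = 86.1094

86.1094%


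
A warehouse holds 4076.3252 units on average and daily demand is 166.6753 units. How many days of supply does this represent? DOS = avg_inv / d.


DOS = 4076.3252 / 166.6753 = 24.4567

24.4567 days


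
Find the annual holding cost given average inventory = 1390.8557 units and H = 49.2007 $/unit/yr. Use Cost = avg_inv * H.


Cost = 1390.8557 * 49.2007 = 68431.0740

68431.0740 $/yr


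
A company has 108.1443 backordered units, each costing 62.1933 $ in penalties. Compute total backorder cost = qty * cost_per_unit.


Total = 108.1443 * 62.1933 = 6725.8509

6725.8509 $


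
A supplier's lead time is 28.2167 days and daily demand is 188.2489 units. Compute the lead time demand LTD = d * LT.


LTD = 188.2489 * 28.2167 = 5311.7627

5311.7627 units


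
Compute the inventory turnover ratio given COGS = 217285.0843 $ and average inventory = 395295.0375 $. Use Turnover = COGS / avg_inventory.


Turnover = 217285.0843 / 395295.0375 = 0.5497

0.5497


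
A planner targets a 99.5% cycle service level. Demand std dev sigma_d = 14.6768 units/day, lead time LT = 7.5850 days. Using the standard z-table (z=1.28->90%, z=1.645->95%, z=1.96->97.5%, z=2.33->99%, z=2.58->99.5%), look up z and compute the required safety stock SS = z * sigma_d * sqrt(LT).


From the table, SL = 99.5% corresponds to z = 2.58
sqrt(LT) = sqrt(7.5850) = 2.7541
SS = 2.58 * 14.6768 * 2.7541 = 104.2867

104.2867 units


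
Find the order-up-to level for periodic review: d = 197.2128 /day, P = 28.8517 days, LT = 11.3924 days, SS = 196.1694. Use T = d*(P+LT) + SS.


P + LT = 40.2441
d*(P+LT) = 197.2128 * 40.2441 = 7936.6516
T = 7936.6516 + 196.1694 = 8132.8210

8132.8210 units


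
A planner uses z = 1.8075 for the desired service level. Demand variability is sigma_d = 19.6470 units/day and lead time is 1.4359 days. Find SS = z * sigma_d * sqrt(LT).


sqrt(LT) = sqrt(1.4359) = 1.1983
SS = 1.8075 * 19.6470 * 1.1983 = 42.5536

42.5536 units


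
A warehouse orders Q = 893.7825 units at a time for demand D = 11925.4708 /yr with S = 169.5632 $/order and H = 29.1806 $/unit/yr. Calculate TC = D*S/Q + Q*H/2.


Ordering cost = D*S/Q = 2262.4307
Holding cost = Q*H/2 = 13040.5548
TC = 2262.4307 + 13040.5548 = 15302.9855

15302.9855 $/yr


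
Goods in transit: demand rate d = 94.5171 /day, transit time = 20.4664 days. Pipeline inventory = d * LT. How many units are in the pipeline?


Pipeline = 94.5171 * 20.4664 = 1934.4248

1934.4248 units


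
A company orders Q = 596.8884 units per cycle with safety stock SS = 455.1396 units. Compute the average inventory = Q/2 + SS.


Q/2 = 298.4442
Avg = 298.4442 + 455.1396 = 753.5838

753.5838 units


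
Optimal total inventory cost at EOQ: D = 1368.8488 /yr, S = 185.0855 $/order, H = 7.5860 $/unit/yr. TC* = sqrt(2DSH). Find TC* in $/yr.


2*D*S*H = 3843887.8677
TC* = sqrt(3843887.8677) = 1960.5836

1960.5836 $/yr


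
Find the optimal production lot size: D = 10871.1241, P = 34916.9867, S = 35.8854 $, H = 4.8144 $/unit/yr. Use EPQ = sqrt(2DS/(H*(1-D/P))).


1 - D/P = 1 - 0.3113 = 0.6887
H*(1-D/P) = 3.3155
2DS = 780229.2736
EPQ = sqrt(235329.5512) = 485.1078

485.1078 units


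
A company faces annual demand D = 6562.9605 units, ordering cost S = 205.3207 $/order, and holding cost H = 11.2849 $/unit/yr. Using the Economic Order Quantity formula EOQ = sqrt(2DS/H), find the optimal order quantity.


2*D*S = 2 * 6562.9605 * 205.3207 = 2695023.2879
2*D*S/H = 238816.7629
EOQ = sqrt(238816.7629) = 488.6888

488.6888 units


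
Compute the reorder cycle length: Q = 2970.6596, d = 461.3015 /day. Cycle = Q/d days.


Cycle = 2970.6596 / 461.3015 = 6.4397

6.4397 days


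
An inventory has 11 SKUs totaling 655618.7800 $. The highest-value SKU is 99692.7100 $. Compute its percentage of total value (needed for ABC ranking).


Top item = 99692.7100
Total = 655618.7800
Percentage = 99692.7100 / 655618.7800 * 100 = 15.2059

15.2059%


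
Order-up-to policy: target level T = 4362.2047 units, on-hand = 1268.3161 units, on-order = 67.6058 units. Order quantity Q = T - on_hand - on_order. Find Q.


Inventory position = OH + OO = 1268.3161 + 67.6058 = 1335.9219
Q = 4362.2047 - 1335.9219 = 3026.2828

3026.2828 units


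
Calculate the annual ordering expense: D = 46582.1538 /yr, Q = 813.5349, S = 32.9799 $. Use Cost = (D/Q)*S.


Number of orders = D/Q = 57.2589
Cost = 57.2589 * 32.9799 = 1888.3944

1888.3944 $/yr


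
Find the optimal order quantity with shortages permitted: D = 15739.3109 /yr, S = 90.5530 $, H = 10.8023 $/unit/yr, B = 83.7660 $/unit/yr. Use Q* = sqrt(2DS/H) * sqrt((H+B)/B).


sqrt(2DS/H) = 513.6901
sqrt((H+B)/B) = 1.0625
Q* = 513.6901 * 1.0625 = 545.8082

545.8082 units


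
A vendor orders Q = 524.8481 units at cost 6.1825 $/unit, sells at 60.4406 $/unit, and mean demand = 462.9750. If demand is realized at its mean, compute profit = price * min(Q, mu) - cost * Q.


Sales at mu = min(524.8481, 462.9750) = 462.9750
Revenue = 60.4406 * 462.9750 = 27982.4868
Total cost = 6.1825 * 524.8481 = 3244.8734
Profit = 27982.4868 - 3244.8734 = 24737.6134

24737.6134 $


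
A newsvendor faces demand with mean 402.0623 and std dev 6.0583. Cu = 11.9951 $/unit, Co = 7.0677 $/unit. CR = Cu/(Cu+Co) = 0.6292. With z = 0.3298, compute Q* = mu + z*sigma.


CR = Cu/(Cu+Co) = 11.9951/(11.9951+7.0677) = 0.6292
z = 0.3298
Q* = 402.0623 + 0.3298 * 6.0583 = 404.0603

404.0603 units


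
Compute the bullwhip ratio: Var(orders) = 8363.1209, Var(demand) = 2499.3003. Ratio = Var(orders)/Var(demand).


BW = 8363.1209 / 2499.3003 = 3.3462

3.3462


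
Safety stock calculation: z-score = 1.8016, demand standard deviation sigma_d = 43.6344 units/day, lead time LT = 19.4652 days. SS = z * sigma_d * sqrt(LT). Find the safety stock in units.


sqrt(LT) = sqrt(19.4652) = 4.4119
SS = 1.8016 * 43.6344 * 4.4119 = 346.8301

346.8301 units


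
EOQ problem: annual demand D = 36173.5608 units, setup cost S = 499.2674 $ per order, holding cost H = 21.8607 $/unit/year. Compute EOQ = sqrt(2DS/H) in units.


2*D*S = 2 * 36173.5608 * 499.2674 = 36120559.2987
2*D*S/H = 1652305.7038
EOQ = sqrt(1652305.7038) = 1285.4204

1285.4204 units


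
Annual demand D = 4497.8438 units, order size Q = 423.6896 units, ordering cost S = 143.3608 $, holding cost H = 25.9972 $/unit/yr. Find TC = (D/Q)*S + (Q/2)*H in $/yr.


Ordering cost = D*S/Q = 1521.9030
Holding cost = Q*H/2 = 5507.3716
TC = 1521.9030 + 5507.3716 = 7029.2747

7029.2747 $/yr


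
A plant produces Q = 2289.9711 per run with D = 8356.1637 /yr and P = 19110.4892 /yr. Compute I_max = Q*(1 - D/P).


D/P = 0.4373
1 - D/P = 0.5627
I_max = 2289.9711 * 0.5627 = 1288.6690

1288.6690 units


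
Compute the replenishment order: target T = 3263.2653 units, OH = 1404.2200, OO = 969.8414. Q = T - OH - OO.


Inventory position = OH + OO = 1404.2200 + 969.8414 = 2374.0614
Q = 3263.2653 - 2374.0614 = 889.2039

889.2039 units


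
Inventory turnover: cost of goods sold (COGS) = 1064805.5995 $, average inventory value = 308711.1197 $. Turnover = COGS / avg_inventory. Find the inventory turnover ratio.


Turnover = 1064805.5995 / 308711.1197 = 3.4492

3.4492


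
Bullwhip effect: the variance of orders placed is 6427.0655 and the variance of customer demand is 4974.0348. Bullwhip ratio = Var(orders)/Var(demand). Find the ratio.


BW = 6427.0655 / 4974.0348 = 1.2921

1.2921


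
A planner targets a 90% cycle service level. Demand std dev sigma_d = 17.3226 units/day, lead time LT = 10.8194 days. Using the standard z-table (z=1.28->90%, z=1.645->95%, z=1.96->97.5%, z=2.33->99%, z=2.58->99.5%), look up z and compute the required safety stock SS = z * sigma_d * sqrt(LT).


From the table, SL = 90% corresponds to z = 1.28
sqrt(LT) = sqrt(10.8194) = 3.2893
SS = 1.28 * 17.3226 * 3.2893 = 72.9331

72.9331 units


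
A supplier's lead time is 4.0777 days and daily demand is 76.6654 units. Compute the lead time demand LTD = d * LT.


LTD = 76.6654 * 4.0777 = 312.6185

312.6185 units


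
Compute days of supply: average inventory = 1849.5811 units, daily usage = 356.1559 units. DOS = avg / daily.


DOS = 1849.5811 / 356.1559 = 5.1932

5.1932 days


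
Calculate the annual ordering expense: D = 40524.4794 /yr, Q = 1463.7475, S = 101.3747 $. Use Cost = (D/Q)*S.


Number of orders = D/Q = 27.6854
Cost = 27.6854 * 101.3747 = 2806.6022

2806.6022 $/yr


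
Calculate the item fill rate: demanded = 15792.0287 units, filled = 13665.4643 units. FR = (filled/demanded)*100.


FR = 13665.4643 / 15792.0287 * 100 = 86.5339

86.5339%


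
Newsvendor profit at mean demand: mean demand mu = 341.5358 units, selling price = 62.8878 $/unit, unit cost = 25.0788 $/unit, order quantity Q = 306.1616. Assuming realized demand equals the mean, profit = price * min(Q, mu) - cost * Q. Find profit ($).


Sales at mu = min(306.1616, 341.5358) = 306.1616
Revenue = 62.8878 * 306.1616 = 19253.8295
Total cost = 25.0788 * 306.1616 = 7678.1655
Profit = 19253.8295 - 7678.1655 = 11575.6639

11575.6639 $


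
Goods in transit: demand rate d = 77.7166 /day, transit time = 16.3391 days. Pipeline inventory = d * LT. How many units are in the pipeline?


Pipeline = 77.7166 * 16.3391 = 1269.8193

1269.8193 units


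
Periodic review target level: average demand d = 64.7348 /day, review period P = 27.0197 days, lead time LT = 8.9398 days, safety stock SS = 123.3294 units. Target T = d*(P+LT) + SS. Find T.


P + LT = 35.9595
d*(P+LT) = 64.7348 * 35.9595 = 2327.8310
T = 2327.8310 + 123.3294 = 2451.1604

2451.1604 units


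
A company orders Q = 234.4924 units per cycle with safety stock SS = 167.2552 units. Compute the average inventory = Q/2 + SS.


Q/2 = 117.2462
Avg = 117.2462 + 167.2552 = 284.5014

284.5014 units


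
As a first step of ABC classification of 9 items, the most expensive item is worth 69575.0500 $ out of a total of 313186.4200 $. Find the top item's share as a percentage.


Top item = 69575.0500
Total = 313186.4200
Percentage = 69575.0500 / 313186.4200 * 100 = 22.2152

22.2152%


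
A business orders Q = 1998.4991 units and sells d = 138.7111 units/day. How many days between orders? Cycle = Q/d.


Cycle = 1998.4991 / 138.7111 = 14.4076

14.4076 days


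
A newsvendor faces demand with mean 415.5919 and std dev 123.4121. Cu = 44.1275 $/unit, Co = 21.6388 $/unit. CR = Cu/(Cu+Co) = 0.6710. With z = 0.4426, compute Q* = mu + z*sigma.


CR = Cu/(Cu+Co) = 44.1275/(44.1275+21.6388) = 0.6710
z = 0.4426
Q* = 415.5919 + 0.4426 * 123.4121 = 470.2141

470.2141 units


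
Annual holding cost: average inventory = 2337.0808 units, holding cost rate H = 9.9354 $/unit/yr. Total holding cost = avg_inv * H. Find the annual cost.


Cost = 2337.0808 * 9.9354 = 23219.8326

23219.8326 $/yr


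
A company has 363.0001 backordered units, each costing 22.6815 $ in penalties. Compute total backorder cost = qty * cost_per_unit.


Total = 363.0001 * 22.6815 = 8233.3868

8233.3868 $


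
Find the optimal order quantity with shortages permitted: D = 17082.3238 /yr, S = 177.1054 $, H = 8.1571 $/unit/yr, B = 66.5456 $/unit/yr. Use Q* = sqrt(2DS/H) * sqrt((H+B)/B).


sqrt(2DS/H) = 861.2644
sqrt((H+B)/B) = 1.0595
Q* = 861.2644 * 1.0595 = 912.5254

912.5254 units


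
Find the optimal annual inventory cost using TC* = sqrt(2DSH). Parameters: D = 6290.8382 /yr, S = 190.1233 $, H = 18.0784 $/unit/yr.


2*D*S*H = 43244795.3358
TC* = sqrt(43244795.3358) = 6576.0775

6576.0775 $/yr


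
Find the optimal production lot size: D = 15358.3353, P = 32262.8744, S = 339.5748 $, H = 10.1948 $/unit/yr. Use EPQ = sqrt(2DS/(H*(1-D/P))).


1 - D/P = 1 - 0.4760 = 0.5240
H*(1-D/P) = 5.3417
2DS = 10430607.2757
EPQ = sqrt(1952677.8814) = 1397.3825

1397.3825 units


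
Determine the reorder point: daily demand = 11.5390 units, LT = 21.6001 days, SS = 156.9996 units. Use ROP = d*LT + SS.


d*LT = 11.5390 * 21.6001 = 249.2436
ROP = 249.2436 + 156.9996 = 406.2432

406.2432 units


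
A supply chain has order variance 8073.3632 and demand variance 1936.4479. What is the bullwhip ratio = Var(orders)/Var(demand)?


BW = 8073.3632 / 1936.4479 = 4.1692

4.1692


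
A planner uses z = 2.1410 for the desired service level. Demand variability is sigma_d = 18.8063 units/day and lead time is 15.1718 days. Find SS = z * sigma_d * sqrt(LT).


sqrt(LT) = sqrt(15.1718) = 3.8951
SS = 2.1410 * 18.8063 * 3.8951 = 156.8334

156.8334 units


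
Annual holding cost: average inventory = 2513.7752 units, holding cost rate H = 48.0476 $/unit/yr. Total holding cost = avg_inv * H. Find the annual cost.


Cost = 2513.7752 * 48.0476 = 120780.8653

120780.8653 $/yr


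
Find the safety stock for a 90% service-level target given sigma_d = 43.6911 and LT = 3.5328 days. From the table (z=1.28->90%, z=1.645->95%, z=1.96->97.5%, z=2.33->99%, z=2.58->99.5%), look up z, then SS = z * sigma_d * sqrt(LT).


From the table, SL = 90% corresponds to z = 1.28
sqrt(LT) = sqrt(3.5328) = 1.8796
SS = 1.28 * 43.6911 * 1.8796 = 105.1145

105.1145 units


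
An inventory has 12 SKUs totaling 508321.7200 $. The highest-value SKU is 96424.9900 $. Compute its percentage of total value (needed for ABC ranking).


Top item = 96424.9900
Total = 508321.7200
Percentage = 96424.9900 / 508321.7200 * 100 = 18.9693

18.9693%


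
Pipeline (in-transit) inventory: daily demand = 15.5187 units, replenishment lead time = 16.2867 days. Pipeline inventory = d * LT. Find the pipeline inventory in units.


Pipeline = 15.5187 * 16.2867 = 252.7484

252.7484 units


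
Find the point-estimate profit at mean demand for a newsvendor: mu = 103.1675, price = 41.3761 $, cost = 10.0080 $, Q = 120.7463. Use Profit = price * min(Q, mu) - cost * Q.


Sales at mu = min(120.7463, 103.1675) = 103.1675
Revenue = 41.3761 * 103.1675 = 4268.6688
Total cost = 10.0080 * 120.7463 = 1208.4290
Profit = 4268.6688 - 1208.4290 = 3060.2398

3060.2398 $


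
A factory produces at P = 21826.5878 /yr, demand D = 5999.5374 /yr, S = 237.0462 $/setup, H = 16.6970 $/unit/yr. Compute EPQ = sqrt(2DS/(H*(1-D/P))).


1 - D/P = 1 - 0.2749 = 0.7251
H*(1-D/P) = 12.1074
2DS = 2844335.0849
EPQ = sqrt(234924.4250) = 484.6900

484.6900 units


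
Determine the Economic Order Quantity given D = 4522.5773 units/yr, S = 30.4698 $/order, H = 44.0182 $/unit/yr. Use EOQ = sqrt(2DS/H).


2*D*S = 2 * 4522.5773 * 30.4698 = 275604.0516
2*D*S/H = 6261.1386
EOQ = sqrt(6261.1386) = 79.1274

79.1274 units


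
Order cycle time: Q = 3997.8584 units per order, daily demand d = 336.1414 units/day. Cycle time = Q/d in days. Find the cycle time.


Cycle = 3997.8584 / 336.1414 = 11.8934

11.8934 days


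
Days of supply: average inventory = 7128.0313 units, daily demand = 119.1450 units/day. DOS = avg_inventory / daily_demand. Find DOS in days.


DOS = 7128.0313 / 119.1450 = 59.8265

59.8265 days


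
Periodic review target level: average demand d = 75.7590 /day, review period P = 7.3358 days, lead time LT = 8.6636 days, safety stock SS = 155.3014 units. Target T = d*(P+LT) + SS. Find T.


P + LT = 15.9994
d*(P+LT) = 75.7590 * 15.9994 = 1212.0985
T = 1212.0985 + 155.3014 = 1367.3999

1367.3999 units


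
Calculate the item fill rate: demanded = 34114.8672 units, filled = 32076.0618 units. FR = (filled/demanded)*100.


FR = 32076.0618 / 34114.8672 * 100 = 94.0237

94.0237%


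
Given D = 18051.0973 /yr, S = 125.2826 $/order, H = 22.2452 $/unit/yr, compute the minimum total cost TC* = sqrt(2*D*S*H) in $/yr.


2*D*S*H = 100614523.6269
TC* = sqrt(100614523.6269) = 10030.6791

10030.6791 $/yr


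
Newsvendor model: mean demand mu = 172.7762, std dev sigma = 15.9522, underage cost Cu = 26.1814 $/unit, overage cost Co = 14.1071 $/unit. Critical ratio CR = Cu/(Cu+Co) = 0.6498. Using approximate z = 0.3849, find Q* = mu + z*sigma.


CR = Cu/(Cu+Co) = 26.1814/(26.1814+14.1071) = 0.6498
z = 0.3849
Q* = 172.7762 + 0.3849 * 15.9522 = 178.9162

178.9162 units


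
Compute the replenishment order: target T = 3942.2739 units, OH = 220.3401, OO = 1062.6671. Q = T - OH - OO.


Inventory position = OH + OO = 220.3401 + 1062.6671 = 1283.0072
Q = 3942.2739 - 1283.0072 = 2659.2667

2659.2667 units


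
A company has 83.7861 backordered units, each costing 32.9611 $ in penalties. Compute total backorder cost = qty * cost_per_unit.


Total = 83.7861 * 32.9611 = 2761.6820

2761.6820 $


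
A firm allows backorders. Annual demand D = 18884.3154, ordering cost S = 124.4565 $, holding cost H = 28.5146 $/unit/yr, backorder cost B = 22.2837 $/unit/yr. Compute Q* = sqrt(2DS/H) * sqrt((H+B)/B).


sqrt(2DS/H) = 406.0138
sqrt((H+B)/B) = 1.5098
Q* = 406.0138 * 1.5098 = 613.0159

613.0159 units


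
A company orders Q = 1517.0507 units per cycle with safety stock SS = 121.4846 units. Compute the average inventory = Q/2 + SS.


Q/2 = 758.5254
Avg = 758.5254 + 121.4846 = 880.0100

880.0100 units


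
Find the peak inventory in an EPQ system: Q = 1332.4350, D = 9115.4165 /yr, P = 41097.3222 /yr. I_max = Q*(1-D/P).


D/P = 0.2218
1 - D/P = 0.7782
I_max = 1332.4350 * 0.7782 = 1036.8999

1036.8999 units


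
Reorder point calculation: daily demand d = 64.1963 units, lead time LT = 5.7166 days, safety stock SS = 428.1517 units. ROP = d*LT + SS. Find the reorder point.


d*LT = 64.1963 * 5.7166 = 366.9846
ROP = 366.9846 + 428.1517 = 795.1363

795.1363 units


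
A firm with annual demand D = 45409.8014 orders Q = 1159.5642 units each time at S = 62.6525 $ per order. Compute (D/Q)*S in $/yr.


Number of orders = D/Q = 39.1611
Cost = 39.1611 * 62.6525 = 2453.5404

2453.5404 $/yr


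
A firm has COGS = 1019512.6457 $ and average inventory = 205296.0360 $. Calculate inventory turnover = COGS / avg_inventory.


Turnover = 1019512.6457 / 205296.0360 = 4.9661

4.9661


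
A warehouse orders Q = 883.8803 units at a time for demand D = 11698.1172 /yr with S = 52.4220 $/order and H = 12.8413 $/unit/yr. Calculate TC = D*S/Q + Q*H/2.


Ordering cost = D*S/Q = 693.8029
Holding cost = Q*H/2 = 5675.0860
TC = 693.8029 + 5675.0860 = 6368.8889

6368.8889 $/yr


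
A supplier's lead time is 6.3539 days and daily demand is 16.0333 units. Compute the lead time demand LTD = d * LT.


LTD = 16.0333 * 6.3539 = 101.8740

101.8740 units


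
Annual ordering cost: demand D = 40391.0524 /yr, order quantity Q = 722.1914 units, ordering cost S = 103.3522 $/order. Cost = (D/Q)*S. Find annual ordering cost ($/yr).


Number of orders = D/Q = 55.9285
Cost = 55.9285 * 103.3522 = 5780.3293

5780.3293 $/yr


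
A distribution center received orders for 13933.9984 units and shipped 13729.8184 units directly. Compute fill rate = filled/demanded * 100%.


FR = 13729.8184 / 13933.9984 * 100 = 98.5347

98.5347%


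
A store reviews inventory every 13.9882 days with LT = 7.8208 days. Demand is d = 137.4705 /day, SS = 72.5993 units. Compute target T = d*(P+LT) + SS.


P + LT = 21.8090
d*(P+LT) = 137.4705 * 21.8090 = 2998.0941
T = 2998.0941 + 72.5993 = 3070.6934

3070.6934 units


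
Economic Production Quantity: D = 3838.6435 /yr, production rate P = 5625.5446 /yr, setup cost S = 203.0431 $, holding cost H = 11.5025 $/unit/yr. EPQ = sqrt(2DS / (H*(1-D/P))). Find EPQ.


1 - D/P = 1 - 0.6824 = 0.3176
H*(1-D/P) = 3.6537
2DS = 1558820.1521
EPQ = sqrt(426646.1448) = 653.1816

653.1816 units


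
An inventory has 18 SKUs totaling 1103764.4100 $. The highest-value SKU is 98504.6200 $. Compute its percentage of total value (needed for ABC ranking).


Top item = 98504.6200
Total = 1103764.4100
Percentage = 98504.6200 / 1103764.4100 * 100 = 8.9244

8.9244%


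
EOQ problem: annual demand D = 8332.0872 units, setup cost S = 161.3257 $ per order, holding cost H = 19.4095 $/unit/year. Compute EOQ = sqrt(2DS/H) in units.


2*D*S = 2 * 8332.0872 * 161.3257 = 2688359.6000
2*D*S/H = 138507.4113
EOQ = sqrt(138507.4113) = 372.1658

372.1658 units


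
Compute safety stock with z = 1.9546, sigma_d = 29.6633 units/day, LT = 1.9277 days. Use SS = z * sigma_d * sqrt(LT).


sqrt(LT) = sqrt(1.9277) = 1.3884
SS = 1.9546 * 29.6633 * 1.3884 = 80.5002

80.5002 units


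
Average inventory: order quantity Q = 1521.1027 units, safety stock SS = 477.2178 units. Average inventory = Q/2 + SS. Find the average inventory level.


Q/2 = 760.5513
Avg = 760.5513 + 477.2178 = 1237.7692

1237.7692 units


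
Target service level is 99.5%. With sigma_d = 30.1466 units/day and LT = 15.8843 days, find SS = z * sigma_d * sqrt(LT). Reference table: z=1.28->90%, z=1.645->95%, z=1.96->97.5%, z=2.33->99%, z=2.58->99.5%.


From the table, SL = 99.5% corresponds to z = 2.58
sqrt(LT) = sqrt(15.8843) = 3.9855
SS = 2.58 * 30.1466 * 3.9855 = 309.9860

309.9860 units


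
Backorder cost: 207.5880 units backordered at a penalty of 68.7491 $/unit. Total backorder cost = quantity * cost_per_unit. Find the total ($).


Total = 207.5880 * 68.7491 = 14271.4882

14271.4882 $


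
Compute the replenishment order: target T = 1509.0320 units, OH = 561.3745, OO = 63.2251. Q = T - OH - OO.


Inventory position = OH + OO = 561.3745 + 63.2251 = 624.5996
Q = 1509.0320 - 624.5996 = 884.4324

884.4324 units


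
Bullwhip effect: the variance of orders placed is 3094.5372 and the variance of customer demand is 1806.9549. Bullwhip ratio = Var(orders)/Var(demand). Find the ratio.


BW = 3094.5372 / 1806.9549 = 1.7126

1.7126


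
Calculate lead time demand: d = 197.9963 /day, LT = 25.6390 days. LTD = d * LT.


LTD = 197.9963 * 25.6390 = 5076.4271

5076.4271 units


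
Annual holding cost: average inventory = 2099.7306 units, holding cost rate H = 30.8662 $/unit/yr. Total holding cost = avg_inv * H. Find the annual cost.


Cost = 2099.7306 * 30.8662 = 64810.7046

64810.7046 $/yr


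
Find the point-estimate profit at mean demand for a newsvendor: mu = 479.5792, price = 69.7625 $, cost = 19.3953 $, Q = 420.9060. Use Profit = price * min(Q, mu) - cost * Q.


Sales at mu = min(420.9060, 479.5792) = 420.9060
Revenue = 69.7625 * 420.9060 = 29363.4548
Total cost = 19.3953 * 420.9060 = 8163.5981
Profit = 29363.4548 - 8163.5981 = 21199.8567

21199.8567 $


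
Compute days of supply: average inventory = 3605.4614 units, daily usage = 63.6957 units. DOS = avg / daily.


DOS = 3605.4614 / 63.6957 = 56.6045

56.6045 days


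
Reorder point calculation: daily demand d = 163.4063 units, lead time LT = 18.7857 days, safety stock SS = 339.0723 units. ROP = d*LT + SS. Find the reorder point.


d*LT = 163.4063 * 18.7857 = 3069.7017
ROP = 3069.7017 + 339.0723 = 3408.7740

3408.7740 units


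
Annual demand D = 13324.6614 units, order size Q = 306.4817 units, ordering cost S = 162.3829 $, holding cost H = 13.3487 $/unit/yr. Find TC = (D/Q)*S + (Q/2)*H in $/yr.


Ordering cost = D*S/Q = 7059.7923
Holding cost = Q*H/2 = 2045.5661
TC = 7059.7923 + 2045.5661 = 9105.3585

9105.3585 $/yr


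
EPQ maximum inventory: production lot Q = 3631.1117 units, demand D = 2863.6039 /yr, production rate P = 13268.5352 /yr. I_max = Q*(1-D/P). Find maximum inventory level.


D/P = 0.2158
1 - D/P = 0.7842
I_max = 3631.1117 * 0.7842 = 2847.4483

2847.4483 units


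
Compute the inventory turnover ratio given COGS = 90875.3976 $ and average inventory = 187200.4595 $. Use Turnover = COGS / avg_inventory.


Turnover = 90875.3976 / 187200.4595 = 0.4854

0.4854


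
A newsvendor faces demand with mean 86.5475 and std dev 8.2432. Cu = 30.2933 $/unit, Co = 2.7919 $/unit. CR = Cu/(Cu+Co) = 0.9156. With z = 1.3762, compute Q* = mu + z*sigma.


CR = Cu/(Cu+Co) = 30.2933/(30.2933+2.7919) = 0.9156
z = 1.3762
Q* = 86.5475 + 1.3762 * 8.2432 = 97.8918

97.8918 units


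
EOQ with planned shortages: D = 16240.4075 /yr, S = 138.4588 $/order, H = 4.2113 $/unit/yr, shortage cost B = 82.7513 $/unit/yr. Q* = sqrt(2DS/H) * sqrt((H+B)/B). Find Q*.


sqrt(2DS/H) = 1033.3933
sqrt((H+B)/B) = 1.0251
Q* = 1033.3933 * 1.0251 = 1059.3623

1059.3623 units


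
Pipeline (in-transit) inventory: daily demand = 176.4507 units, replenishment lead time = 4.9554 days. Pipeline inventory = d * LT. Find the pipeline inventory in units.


Pipeline = 176.4507 * 4.9554 = 874.3838

874.3838 units


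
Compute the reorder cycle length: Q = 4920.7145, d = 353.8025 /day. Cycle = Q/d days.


Cycle = 4920.7145 / 353.8025 = 13.9081

13.9081 days


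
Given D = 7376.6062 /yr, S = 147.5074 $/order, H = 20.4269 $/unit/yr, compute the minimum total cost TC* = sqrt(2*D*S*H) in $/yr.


2*D*S*H = 44453183.2518
TC* = sqrt(44453183.2518) = 6667.3220

6667.3220 $/yr


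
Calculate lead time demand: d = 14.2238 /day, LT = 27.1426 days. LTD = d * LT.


LTD = 14.2238 * 27.1426 = 386.0709

386.0709 units


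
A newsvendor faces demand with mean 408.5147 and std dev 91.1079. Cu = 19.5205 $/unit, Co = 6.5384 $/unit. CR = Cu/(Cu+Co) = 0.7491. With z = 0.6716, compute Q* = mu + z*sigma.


CR = Cu/(Cu+Co) = 19.5205/(19.5205+6.5384) = 0.7491
z = 0.6716
Q* = 408.5147 + 0.6716 * 91.1079 = 469.7028

469.7028 units


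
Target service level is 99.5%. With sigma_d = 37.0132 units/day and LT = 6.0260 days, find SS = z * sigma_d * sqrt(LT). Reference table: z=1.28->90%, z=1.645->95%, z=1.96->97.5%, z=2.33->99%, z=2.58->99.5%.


From the table, SL = 99.5% corresponds to z = 2.58
sqrt(LT) = sqrt(6.0260) = 2.4548
SS = 2.58 * 37.0132 * 2.4548 = 234.4180

234.4180 units


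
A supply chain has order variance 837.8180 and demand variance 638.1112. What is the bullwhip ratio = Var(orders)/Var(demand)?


BW = 837.8180 / 638.1112 = 1.3130

1.3130


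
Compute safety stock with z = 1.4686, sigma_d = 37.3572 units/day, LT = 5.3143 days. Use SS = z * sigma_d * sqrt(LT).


sqrt(LT) = sqrt(5.3143) = 2.3053
SS = 1.4686 * 37.3572 * 2.3053 = 126.4739

126.4739 units


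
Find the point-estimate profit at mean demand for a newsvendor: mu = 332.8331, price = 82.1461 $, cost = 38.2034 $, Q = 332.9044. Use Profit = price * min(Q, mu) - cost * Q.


Sales at mu = min(332.9044, 332.8331) = 332.8331
Revenue = 82.1461 * 332.8331 = 27340.9411
Total cost = 38.2034 * 332.9044 = 12718.0800
Profit = 27340.9411 - 12718.0800 = 14622.8612

14622.8612 $


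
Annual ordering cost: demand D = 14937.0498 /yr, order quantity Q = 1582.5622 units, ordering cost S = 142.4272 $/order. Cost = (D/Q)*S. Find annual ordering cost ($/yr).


Number of orders = D/Q = 9.4385
Cost = 9.4385 * 142.4272 = 1344.3024

1344.3024 $/yr
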